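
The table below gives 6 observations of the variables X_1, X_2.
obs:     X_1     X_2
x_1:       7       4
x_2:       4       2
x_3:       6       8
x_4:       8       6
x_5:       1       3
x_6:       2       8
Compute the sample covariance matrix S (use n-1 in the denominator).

Step 1 — column means:
  mean(X_1) = (7 + 4 + 6 + 8 + 1 + 2) / 6 = 28/6 = 4.6667
  mean(X_2) = (4 + 2 + 8 + 6 + 3 + 8) / 6 = 31/6 = 5.1667

Step 2 — sample covariance S[i,j] = (1/(n-1)) · Σ_k (x_{k,i} - mean_i) · (x_{k,j} - mean_j), with n-1 = 5.
  S[X_1,X_1] = ((2.3333)·(2.3333) + (-0.6667)·(-0.6667) + (1.3333)·(1.3333) + (3.3333)·(3.3333) + (-3.6667)·(-3.6667) + (-2.6667)·(-2.6667)) / 5 = 39.3333/5 = 7.8667
  S[X_1,X_2] = ((2.3333)·(-1.1667) + (-0.6667)·(-3.1667) + (1.3333)·(2.8333) + (3.3333)·(0.8333) + (-3.6667)·(-2.1667) + (-2.6667)·(2.8333)) / 5 = 6.3333/5 = 1.2667
  S[X_2,X_2] = ((-1.1667)·(-1.1667) + (-3.1667)·(-3.1667) + (2.8333)·(2.8333) + (0.8333)·(0.8333) + (-2.1667)·(-2.1667) + (2.8333)·(2.8333)) / 5 = 32.8333/5 = 6.5667

S is symmetric (S[j,i] = S[i,j]). Assembling:

S = [[7.8667, 1.2667],
 [1.2667, 6.5667]]


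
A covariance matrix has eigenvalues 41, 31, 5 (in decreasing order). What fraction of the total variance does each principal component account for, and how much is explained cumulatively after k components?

Step 1 — total variance = trace(Sigma) = Σ λ_i = 41 + 31 + 5 = 77.

Step 2 — fraction explained by component i = λ_i / Σ λ:
  PC1: 41/77 = 0.5325
  PC2: 31/77 = 0.4026
  PC3: 5/77 = 0.0649

Step 3 — cumulative fraction after k components = (λ_1 + ... + λ_k) / Σ λ:
  k = 1: 41/77 = 0.5325
  k = 2: (41 + 31)/77 = 72/77 = 0.9351
  k = 3: (41 + 31 + 5)/77 = 77/77 = 1

Summary (fraction, with percent):

explained: PC1 0.5325 (53.25%), PC2 0.4026 (40.26%), PC3 0.0649 (6.49%);  cumulative: 0.5325, 0.9351, 1


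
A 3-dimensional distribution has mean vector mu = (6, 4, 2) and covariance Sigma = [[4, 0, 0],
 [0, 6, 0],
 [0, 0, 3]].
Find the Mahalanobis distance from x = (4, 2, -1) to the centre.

Step 1 — centre the observation: (x - mu) = (-2, -2, -3).

Step 2 — invert Sigma (cofactor / det for 3×3, or solve directly):
  Sigma^{-1} = [[0.25, 0, 0],
 [0, 0.1667, 0],
 [0, 0, 0.3333]].

Step 3 — form the quadratic (x - mu)^T · Sigma^{-1} · (x - mu):
  Sigma^{-1} · (x - mu) = (-0.5, -0.3333, -1).
  (x - mu)^T · [Sigma^{-1} · (x - mu)] = (-2)·(-0.5) + (-2)·(-0.3333) + (-3)·(-1) = 4.6667.

Step 4 — take square root: d = √(4.6667) ≈ 2.1602.

d(x, mu) = √(4.6667) ≈ 2.1602


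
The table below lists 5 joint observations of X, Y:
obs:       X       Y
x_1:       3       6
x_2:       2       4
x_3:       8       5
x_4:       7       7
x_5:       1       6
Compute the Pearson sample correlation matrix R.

Step 1 — column means:
  mean(X) = (3 + 2 + 8 + 7 + 1) / 5 = 21/5 = 4.2
  mean(Y) = (6 + 4 + 5 + 7 + 6) / 5 = 28/5 = 5.6

Step 2 — sample variances and covariances s[i,j] = (1/(n-1)) · Σ_k (x_{k,i} - mean_i) · (x_{k,j} - mean_j), with n-1 = 4:
  s[X,X] = ((-1.2)·(-1.2) + (-2.2)·(-2.2) + (3.8)·(3.8) + (2.8)·(2.8) + (-3.2)·(-3.2)) / 4 = 38.8/4 = 9.7
  s[X,Y] = ((-1.2)·(0.4) + (-2.2)·(-1.6) + (3.8)·(-0.6) + (2.8)·(1.4) + (-3.2)·(0.4)) / 4 = 3.4/4 = 0.85
  s[Y,Y] = ((0.4)·(0.4) + (-1.6)·(-1.6) + (-0.6)·(-0.6) + (1.4)·(1.4) + (0.4)·(0.4)) / 4 = 5.2/4 = 1.3
  Sample standard deviations s_i = √(s[i,i]):
  s(X) = √(9.7) = 3.1145
  s(Y) = √(1.3) = 1.1402

Step 3 — r_{ij} = s_{ij} / (s_i · s_j):
  r[X,X] = 1 (diagonal).
  r[X,Y] = 0.85 / (3.1145 · 1.1402) = 0.85 / 3.5511 = 0.2394
  r[Y,Y] = 1 (diagonal).

R is symmetric with unit diagonal. Assembling:

R = [[1, 0.2394],
 [0.2394, 1]]


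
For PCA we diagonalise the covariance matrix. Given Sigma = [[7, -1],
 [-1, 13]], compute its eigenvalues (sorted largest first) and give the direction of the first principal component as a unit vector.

Step 1 — characteristic polynomial of 2×2 Sigma:
  det(Sigma - λI) = λ² - trace · λ + det = 0.
  trace = 7 + 13 = 20, det = 7·13 - (-1)² = 90.
Step 2 — discriminant:
  Δ = trace² - 4·det = 400 - 360 = 40.
Step 3 — eigenvalues:
  λ = (trace ± √Δ)/2 = (20 ± 6.3246)/2,
  λ_1 = 13.1623,  λ_2 = 6.8377.

Step 4 — unit eigenvector for λ_1: solve (Sigma - λ_1 I)v = 0. First row:
  (7 - 13.1623)·v_x + (-1)·v_y = 0, i.e. (-6.1623)·v_x + (-1)·v_y = 0,
  so v ∝ (b, λ_1 - a) = (-1, 6.1623); multiply by -1 so the first entry is positive: u = (1, -6.1623).
  ||u|| = √((1)² + (-6.1623)²) = √(38.9737) ≈ 6.2429,
  v_1 = u/||u|| ≈ (0.1602, -0.9871) (||v_1|| = 1).

λ_1 = 13.1623,  λ_2 = 6.8377;  v_1 ≈ (0.1602, -0.9871)


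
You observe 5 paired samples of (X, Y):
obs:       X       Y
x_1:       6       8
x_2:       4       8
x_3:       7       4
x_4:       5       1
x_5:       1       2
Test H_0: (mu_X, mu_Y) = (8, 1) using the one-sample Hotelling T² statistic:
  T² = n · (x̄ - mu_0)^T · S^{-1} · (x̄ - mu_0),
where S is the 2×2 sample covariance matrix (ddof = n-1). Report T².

Step 1 — sample mean vector:
  mean(X) = (6 + 4 + 7 + 5 + 1) / 5 = 23/5 = 4.6
  mean(Y) = (8 + 8 + 4 + 1 + 2) / 5 = 23/5 = 4.6
  x̄ = (4.6, 4.6),  deviation x̄ - mu_0 = (4.6, 4.6) - (8, 1) = (-3.4, 3.6).

Step 2 — sample covariance matrix, S[i,j] = (1/(n-1)) · Σ_k (x_{k,i} - mean_i) · (x_{k,j} - mean_j), divisor n-1 = 4:
  S[X,X] = ((1.4)·(1.4) + (-0.6)·(-0.6) + (2.4)·(2.4) + (0.4)·(0.4) + (-3.6)·(-3.6)) / 4 = 21.2/4 = 5.3
  S[X,Y] = ((1.4)·(3.4) + (-0.6)·(3.4) + (2.4)·(-0.6) + (0.4)·(-3.6) + (-3.6)·(-2.6)) / 4 = 9.2/4 = 2.3
  S[Y,Y] = ((3.4)·(3.4) + (3.4)·(3.4) + (-0.6)·(-0.6) + (-3.6)·(-3.6) + (-2.6)·(-2.6)) / 4 = 43.2/4 = 10.8
  S = [[5.3, 2.3],
 [2.3, 10.8]].

Step 3 — invert S. det(S) = 5.3·10.8 - (2.3)² = 51.95.
  S^{-1} = (1/det) · [[d, -b], [-b, a]] = [[0.2079, -0.0443],
 [-0.0443, 0.102]].

Step 4 — quadratic form (x̄ - mu_0)^T · S^{-1} · (x̄ - mu_0):
  S^{-1} · (x̄ - mu_0) = (-0.8662, 0.5178),
  (x̄ - mu_0)^T · [...] = (-3.4)·(-0.8662) + (3.6)·(0.5178) = 4.8092.

Step 5 — scale by n: T² = 5 · 4.8092 = 24.0462.

T² ≈ 24.0462


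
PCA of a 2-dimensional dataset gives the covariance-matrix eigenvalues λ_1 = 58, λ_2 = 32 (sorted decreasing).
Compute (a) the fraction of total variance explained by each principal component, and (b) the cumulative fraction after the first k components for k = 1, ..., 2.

Step 1 — total variance = trace(Sigma) = Σ λ_i = 58 + 32 = 90.

Step 2 — fraction explained by component i = λ_i / Σ λ:
  PC1: 58/90 = 0.6444
  PC2: 32/90 = 0.3556

Step 3 — cumulative fraction after k components = (λ_1 + ... + λ_k) / Σ λ:
  k = 1: 58/90 = 0.6444
  k = 2: (58 + 32)/90 = 90/90 = 1

Summary (fraction, with percent):

explained: PC1 0.6444 (64.44%), PC2 0.3556 (35.56%);  cumulative: 0.6444, 1


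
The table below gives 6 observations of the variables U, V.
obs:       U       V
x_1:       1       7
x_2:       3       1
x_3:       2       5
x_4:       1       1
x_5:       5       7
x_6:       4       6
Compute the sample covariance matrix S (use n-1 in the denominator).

Step 1 — column means:
  mean(U) = (1 + 3 + 2 + 1 + 5 + 4) / 6 = 16/6 = 2.6667
  mean(V) = (7 + 1 + 5 + 1 + 7 + 6) / 6 = 27/6 = 4.5

Step 2 — sample covariance S[i,j] = (1/(n-1)) · Σ_k (x_{k,i} - mean_i) · (x_{k,j} - mean_j), with n-1 = 5.
  S[U,U] = ((-1.6667)·(-1.6667) + (0.3333)·(0.3333) + (-0.6667)·(-0.6667) + (-1.6667)·(-1.6667) + (2.3333)·(2.3333) + (1.3333)·(1.3333)) / 5 = 13.3333/5 = 2.6667
  S[U,V] = ((-1.6667)·(2.5) + (0.3333)·(-3.5) + (-0.6667)·(0.5) + (-1.6667)·(-3.5) + (2.3333)·(2.5) + (1.3333)·(1.5)) / 5 = 8/5 = 1.6
  S[V,V] = ((2.5)·(2.5) + (-3.5)·(-3.5) + (0.5)·(0.5) + (-3.5)·(-3.5) + (2.5)·(2.5) + (1.5)·(1.5)) / 5 = 39.5/5 = 7.9

S is symmetric (S[j,i] = S[i,j]). Assembling:

S = [[2.6667, 1.6],
 [1.6, 7.9]]


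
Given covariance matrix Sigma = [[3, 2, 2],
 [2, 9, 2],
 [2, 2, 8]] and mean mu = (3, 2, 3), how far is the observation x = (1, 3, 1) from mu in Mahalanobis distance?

Step 1 — centre the observation: (x - mu) = (-2, 1, -2).

Step 2 — invert Sigma (cofactor / det for 3×3, or solve directly):
  Sigma^{-1} = [[0.4474, -0.0789, -0.0921],
 [-0.0789, 0.1316, -0.0132],
 [-0.0921, -0.0132, 0.1513]].

Step 3 — form the quadratic (x - mu)^T · Sigma^{-1} · (x - mu):
  Sigma^{-1} · (x - mu) = (-0.7895, 0.3158, -0.1316).
  (x - mu)^T · [Sigma^{-1} · (x - mu)] = (-2)·(-0.7895) + (1)·(0.3158) + (-2)·(-0.1316) = 2.1579.

Step 4 — take square root: d = √(2.1579) ≈ 1.469.

d(x, mu) = √(2.1579) ≈ 1.469


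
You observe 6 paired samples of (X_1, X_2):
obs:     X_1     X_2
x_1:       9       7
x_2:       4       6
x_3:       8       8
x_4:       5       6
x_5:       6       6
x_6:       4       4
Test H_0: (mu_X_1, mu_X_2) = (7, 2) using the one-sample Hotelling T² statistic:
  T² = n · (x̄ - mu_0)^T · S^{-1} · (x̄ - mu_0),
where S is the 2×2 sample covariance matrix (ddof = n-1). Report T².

Step 1 — sample mean vector:
  mean(X_1) = (9 + 4 + 8 + 5 + 6 + 4) / 6 = 36/6 = 6
  mean(X_2) = (7 + 6 + 8 + 6 + 6 + 4) / 6 = 37/6 = 6.1667
  x̄ = (6, 6.1667),  deviation x̄ - mu_0 = (6, 6.1667) - (7, 2) = (-1, 4.1667).

Step 2 — sample covariance matrix, S[i,j] = (1/(n-1)) · Σ_k (x_{k,i} - mean_i) · (x_{k,j} - mean_j), divisor n-1 = 5:
  S[X_1,X_1] = ((3)·(3) + (-2)·(-2) + (2)·(2) + (-1)·(-1) + (0)·(0) + (-2)·(-2)) / 5 = 22/5 = 4.4
  S[X_1,X_2] = ((3)·(0.8333) + (-2)·(-0.1667) + (2)·(1.8333) + (-1)·(-0.1667) + (0)·(-0.1667) + (-2)·(-2.1667)) / 5 = 11/5 = 2.2
  S[X_2,X_2] = ((0.8333)·(0.8333) + (-0.1667)·(-0.1667) + (1.8333)·(1.8333) + (-0.1667)·(-0.1667) + (-0.1667)·(-0.1667) + (-2.1667)·(-2.1667)) / 5 = 8.8333/5 = 1.7667
  S = [[4.4, 2.2],
 [2.2, 1.7667]].

Step 3 — invert S. det(S) = 4.4·1.7667 - (2.2)² = 2.9333.
  S^{-1} = (1/det) · [[d, -b], [-b, a]] = [[0.6023, -0.75],
 [-0.75, 1.5]].

Step 4 — quadratic form (x̄ - mu_0)^T · S^{-1} · (x̄ - mu_0):
  S^{-1} · (x̄ - mu_0) = (-3.7273, 7),
  (x̄ - mu_0)^T · [...] = (-1)·(-3.7273) + (4.1667)·(7) = 32.8939.

Step 5 — scale by n: T² = 6 · 32.8939 = 197.3636.

T² ≈ 197.3636


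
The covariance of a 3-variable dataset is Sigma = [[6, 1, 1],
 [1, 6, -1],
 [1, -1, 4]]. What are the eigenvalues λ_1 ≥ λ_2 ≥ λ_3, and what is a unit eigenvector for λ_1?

Step 1 — characteristic polynomial p(λ) = det(λI - Sigma) = λ³ - tr·λ² + c_1·λ - det, where tr = trace, c_1 = sum of the principal 2×2 minors, det = det(Sigma):
  tr = 6 + 6 + 4 = 16,
  c_1 = (6·6 - (1)²) + (6·4 - (1)²) + (6·4 - (-1)²) = 35 + 23 + 23 = 81,
  det = 6·(6·4 - (-1)²) - (1)·((1)·4 - (-1)·(1)) + (1)·((1)·(-1) - 6·(1)) = 6·(23) - (1)·(5) + (1)·(-7) = 126.
  So p(λ) = λ³ - 16λ² + 81λ - 126.
Step 2 — look for an integer root (rational root theorem: any rational root is an integer divisor of 126). Testing λ = 3:
  p(3) = 27 - 144 + 243 - 126 = 0  ✓
  Dividing out (λ - 3): p(λ) = (λ - 3)(λ² - 13λ + 42).
Step 3 — remaining eigenvalues from the quadratic λ² - 13λ + 42 = 0:
  Δ = 13² - 4·42 = 169 - 168 = 1,  λ = (13 ± √1)/2 = (13 ± 1)/2 = 7 or 6.
  Sorted: λ_1 = 7,  λ_2 = 6,  λ_3 = 3  (check: sum = 16 = tr ✓).

Step 4 — unit eigenvector for λ_1 = 7: v spans the null space of (Sigma - λ_1 I), whose rows are
  r_1 = (-1, 1, 1),  r_2 = (1, -1, -1),  r_3 = (1, -1, -3).
  v is orthogonal to every row, so take v ∝ r_1 × r_3 = ((1)·(-3) - (1)·(-1), (1)·(1) - (-1)·(-3), (-1)·(-1) - (1)·(1)) = (-2, -2, 0).
  Rescale (divide by 2; multiply by -1 so the first nonzero entry is positive): u = (1, 1, 0).
  ||u|| = √((1)² + (1)² + (0)²) = √(2) ≈ 1.4142,  v_1 = u/||u|| ≈ (0.7071, 0.7071, 0) (||v_1|| = 1).

λ_1 = 7,  λ_2 = 6,  λ_3 = 3;  v_1 ≈ (0.7071, 0.7071, 0)


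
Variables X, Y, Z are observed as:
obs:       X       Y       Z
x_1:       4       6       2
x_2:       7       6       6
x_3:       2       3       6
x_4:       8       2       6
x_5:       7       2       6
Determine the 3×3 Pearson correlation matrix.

Step 1 — column means:
  mean(X) = (4 + 7 + 2 + 8 + 7) / 5 = 28/5 = 5.6
  mean(Y) = (6 + 6 + 3 + 2 + 2) / 5 = 19/5 = 3.8
  mean(Z) = (2 + 6 + 6 + 6 + 6) / 5 = 26/5 = 5.2

Step 2 — sample variances and covariances s[i,j] = (1/(n-1)) · Σ_k (x_{k,i} - mean_i) · (x_{k,j} - mean_j), with n-1 = 4:
  s[X,X] = ((-1.6)·(-1.6) + (1.4)·(1.4) + (-3.6)·(-3.6) + (2.4)·(2.4) + (1.4)·(1.4)) / 4 = 25.2/4 = 6.3
  s[X,Y] = ((-1.6)·(2.2) + (1.4)·(2.2) + (-3.6)·(-0.8) + (2.4)·(-1.8) + (1.4)·(-1.8)) / 4 = -4.4/4 = -1.1
  s[X,Z] = ((-1.6)·(-3.2) + (1.4)·(0.8) + (-3.6)·(0.8) + (2.4)·(0.8) + (1.4)·(0.8)) / 4 = 6.4/4 = 1.6
  s[Y,Y] = ((2.2)·(2.2) + (2.2)·(2.2) + (-0.8)·(-0.8) + (-1.8)·(-1.8) + (-1.8)·(-1.8)) / 4 = 16.8/4 = 4.2
  s[Y,Z] = ((2.2)·(-3.2) + (2.2)·(0.8) + (-0.8)·(0.8) + (-1.8)·(0.8) + (-1.8)·(0.8)) / 4 = -8.8/4 = -2.2
  s[Z,Z] = ((-3.2)·(-3.2) + (0.8)·(0.8) + (0.8)·(0.8) + (0.8)·(0.8) + (0.8)·(0.8)) / 4 = 12.8/4 = 3.2
  Sample standard deviations s_i = √(s[i,i]):
  s(X) = √(6.3) = 2.51
  s(Y) = √(4.2) = 2.0494
  s(Z) = √(3.2) = 1.7889

Step 3 — r_{ij} = s_{ij} / (s_i · s_j):
  r[X,X] = 1 (diagonal).
  r[X,Y] = -1.1 / (2.51 · 2.0494) = -1.1 / 5.1439 = -0.2138
  r[X,Z] = 1.6 / (2.51 · 1.7889) = 1.6 / 4.49 = 0.3563
  r[Y,Y] = 1 (diagonal).
  r[Y,Z] = -2.2 / (2.0494 · 1.7889) = -2.2 / 3.6661 = -0.6001
  r[Z,Z] = 1 (diagonal).

R is symmetric with unit diagonal. Assembling:

R = [[1, -0.2138, 0.3563],
 [-0.2138, 1, -0.6001],
 [0.3563, -0.6001, 1]]


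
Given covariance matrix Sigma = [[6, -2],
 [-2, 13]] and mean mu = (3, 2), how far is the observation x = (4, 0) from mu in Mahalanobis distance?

Step 1 — centre the observation: (x - mu) = (1, -2).

Step 2 — invert Sigma. det(Sigma) = 6·13 - (-2)² = 74.
  Sigma^{-1} = (1/det) · [[d, -b], [-b, a]] = [[0.1757, 0.027],
 [0.027, 0.0811]].

Step 3 — form the quadratic (x - mu)^T · Sigma^{-1} · (x - mu):
  Sigma^{-1} · (x - mu) = (0.1216, -0.1351).
  (x - mu)^T · [Sigma^{-1} · (x - mu)] = (1)·(0.1216) + (-2)·(-0.1351) = 0.3919.

Step 4 — take square root: d = √(0.3919) ≈ 0.626.

d(x, mu) = √(0.3919) ≈ 0.626


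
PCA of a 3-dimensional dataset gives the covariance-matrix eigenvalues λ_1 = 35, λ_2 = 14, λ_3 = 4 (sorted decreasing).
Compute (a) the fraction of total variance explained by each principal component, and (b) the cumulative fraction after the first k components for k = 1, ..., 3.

Step 1 — total variance = trace(Sigma) = Σ λ_i = 35 + 14 + 4 = 53.

Step 2 — fraction explained by component i = λ_i / Σ λ:
  PC1: 35/53 = 0.6604
  PC2: 14/53 = 0.2642
  PC3: 4/53 = 0.0755

Step 3 — cumulative fraction after k components = (λ_1 + ... + λ_k) / Σ λ:
  k = 1: 35/53 = 0.6604
  k = 2: (35 + 14)/53 = 49/53 = 0.9245
  k = 3: (35 + 14 + 4)/53 = 53/53 = 1

Summary (fraction, with percent):

explained: PC1 0.6604 (66.04%), PC2 0.2642 (26.42%), PC3 0.0755 (7.55%);  cumulative: 0.6604, 0.9245, 1


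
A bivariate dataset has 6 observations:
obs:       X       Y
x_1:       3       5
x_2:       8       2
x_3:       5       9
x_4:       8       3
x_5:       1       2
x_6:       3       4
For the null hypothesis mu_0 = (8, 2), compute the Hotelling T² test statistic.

Step 1 — sample mean vector:
  mean(X) = (3 + 8 + 5 + 8 + 1 + 3) / 6 = 28/6 = 4.6667
  mean(Y) = (5 + 2 + 9 + 3 + 2 + 4) / 6 = 25/6 = 4.1667
  x̄ = (4.6667, 4.1667),  deviation x̄ - mu_0 = (4.6667, 4.1667) - (8, 2) = (-3.3333, 2.1667).

Step 2 — sample covariance matrix, S[i,j] = (1/(n-1)) · Σ_k (x_{k,i} - mean_i) · (x_{k,j} - mean_j), divisor n-1 = 5:
  S[X,X] = ((-1.6667)·(-1.6667) + (3.3333)·(3.3333) + (0.3333)·(0.3333) + (3.3333)·(3.3333) + (-3.6667)·(-3.6667) + (-1.6667)·(-1.6667)) / 5 = 41.3333/5 = 8.2667
  S[X,Y] = ((-1.6667)·(0.8333) + (3.3333)·(-2.1667) + (0.3333)·(4.8333) + (3.3333)·(-1.1667) + (-3.6667)·(-2.1667) + (-1.6667)·(-0.1667)) / 5 = -2.6667/5 = -0.5333
  S[Y,Y] = ((0.8333)·(0.8333) + (-2.1667)·(-2.1667) + (4.8333)·(4.8333) + (-1.1667)·(-1.1667) + (-2.1667)·(-2.1667) + (-0.1667)·(-0.1667)) / 5 = 34.8333/5 = 6.9667
  S = [[8.2667, -0.5333],
 [-0.5333, 6.9667]].

Step 3 — invert S. det(S) = 8.2667·6.9667 - (-0.5333)² = 57.3067.
  S^{-1} = (1/det) · [[d, -b], [-b, a]] = [[0.1216, 0.0093],
 [0.0093, 0.1443]].

Step 4 — quadratic form (x̄ - mu_0)^T · S^{-1} · (x̄ - mu_0):
  S^{-1} · (x̄ - mu_0) = (-0.3851, 0.2815),
  (x̄ - mu_0)^T · [...] = (-3.3333)·(-0.3851) + (2.1667)·(0.2815) = 1.8935.

Step 5 — scale by n: T² = 6 · 1.8935 = 11.3611.

T² ≈ 11.3611


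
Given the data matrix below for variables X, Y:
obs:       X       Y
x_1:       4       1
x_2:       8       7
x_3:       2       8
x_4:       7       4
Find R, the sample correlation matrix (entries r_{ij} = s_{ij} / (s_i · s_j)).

Step 1 — column means:
  mean(X) = (4 + 8 + 2 + 7) / 4 = 21/4 = 5.25
  mean(Y) = (1 + 7 + 8 + 4) / 4 = 20/4 = 5

Step 2 — sample variances and covariances s[i,j] = (1/(n-1)) · Σ_k (x_{k,i} - mean_i) · (x_{k,j} - mean_j), with n-1 = 3:
  s[X,X] = ((-1.25)·(-1.25) + (2.75)·(2.75) + (-3.25)·(-3.25) + (1.75)·(1.75)) / 3 = 22.75/3 = 7.5833
  s[X,Y] = ((-1.25)·(-4) + (2.75)·(2) + (-3.25)·(3) + (1.75)·(-1)) / 3 = -1/3 = -0.3333
  s[Y,Y] = ((-4)·(-4) + (2)·(2) + (3)·(3) + (-1)·(-1)) / 3 = 30/3 = 10
  Sample standard deviations s_i = √(s[i,i]):
  s(X) = √(7.5833) = 2.7538
  s(Y) = √(10) = 3.1623

Step 3 — r_{ij} = s_{ij} / (s_i · s_j):
  r[X,X] = 1 (diagonal).
  r[X,Y] = -0.3333 / (2.7538 · 3.1623) = -0.3333 / 8.7082 = -0.0383
  r[Y,Y] = 1 (diagonal).

R is symmetric with unit diagonal. Assembling:

R = [[1, -0.0383],
 [-0.0383, 1]]


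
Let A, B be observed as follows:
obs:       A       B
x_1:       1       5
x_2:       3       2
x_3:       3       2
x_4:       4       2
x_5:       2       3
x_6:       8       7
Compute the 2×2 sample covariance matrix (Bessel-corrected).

Step 1 — column means:
  mean(A) = (1 + 3 + 3 + 4 + 2 + 8) / 6 = 21/6 = 3.5
  mean(B) = (5 + 2 + 2 + 2 + 3 + 7) / 6 = 21/6 = 3.5

Step 2 — sample covariance S[i,j] = (1/(n-1)) · Σ_k (x_{k,i} - mean_i) · (x_{k,j} - mean_j), with n-1 = 5.
  S[A,A] = ((-2.5)·(-2.5) + (-0.5)·(-0.5) + (-0.5)·(-0.5) + (0.5)·(0.5) + (-1.5)·(-1.5) + (4.5)·(4.5)) / 5 = 29.5/5 = 5.9
  S[A,B] = ((-2.5)·(1.5) + (-0.5)·(-1.5) + (-0.5)·(-1.5) + (0.5)·(-1.5) + (-1.5)·(-0.5) + (4.5)·(3.5)) / 5 = 13.5/5 = 2.7
  S[B,B] = ((1.5)·(1.5) + (-1.5)·(-1.5) + (-1.5)·(-1.5) + (-1.5)·(-1.5) + (-0.5)·(-0.5) + (3.5)·(3.5)) / 5 = 21.5/5 = 4.3

S is symmetric (S[j,i] = S[i,j]). Assembling:

S = [[5.9, 2.7],
 [2.7, 4.3]]


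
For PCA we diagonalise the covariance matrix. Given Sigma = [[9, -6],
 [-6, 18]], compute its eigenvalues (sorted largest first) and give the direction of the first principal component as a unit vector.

Step 1 — characteristic polynomial of 2×2 Sigma:
  det(Sigma - λI) = λ² - trace · λ + det = 0.
  trace = 9 + 18 = 27, det = 9·18 - (-6)² = 126.
Step 2 — discriminant:
  Δ = trace² - 4·det = 729 - 504 = 225.
Step 3 — eigenvalues:
  λ = (trace ± √Δ)/2 = (27 ± 15)/2,
  λ_1 = 21,  λ_2 = 6.

Step 4 — unit eigenvector for λ_1: solve (Sigma - λ_1 I)v = 0. First row:
  (9 - 21)·v_x + (-6)·v_y = 0, i.e. (-12)·v_x + (-6)·v_y = 0,
  so v ∝ (b, λ_1 - a) = (-6, 12); multiply by -1 so the first entry is positive: u = (6, -12).
  ||u|| = √((6)² + (-12)²) = √(180) ≈ 13.4164,
  v_1 = u/||u|| ≈ (0.4472, -0.8944) (||v_1|| = 1).

λ_1 = 21,  λ_2 = 6;  v_1 ≈ (0.4472, -0.8944)


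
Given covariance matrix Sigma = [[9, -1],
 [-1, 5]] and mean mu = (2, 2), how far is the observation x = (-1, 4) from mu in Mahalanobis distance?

Step 1 — centre the observation: (x - mu) = (-3, 2).

Step 2 — invert Sigma. det(Sigma) = 9·5 - (-1)² = 44.
  Sigma^{-1} = (1/det) · [[d, -b], [-b, a]] = [[0.1136, 0.0227],
 [0.0227, 0.2045]].

Step 3 — form the quadratic (x - mu)^T · Sigma^{-1} · (x - mu):
  Sigma^{-1} · (x - mu) = (-0.2955, 0.3409).
  (x - mu)^T · [Sigma^{-1} · (x - mu)] = (-3)·(-0.2955) + (2)·(0.3409) = 1.5682.

Step 4 — take square root: d = √(1.5682) ≈ 1.2523.

d(x, mu) = √(1.5682) ≈ 1.2523


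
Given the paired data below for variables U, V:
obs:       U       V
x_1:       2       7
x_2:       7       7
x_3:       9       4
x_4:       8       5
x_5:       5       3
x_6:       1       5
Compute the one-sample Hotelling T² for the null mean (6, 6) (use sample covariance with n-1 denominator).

Step 1 — sample mean vector:
  mean(U) = (2 + 7 + 9 + 8 + 5 + 1) / 6 = 32/6 = 5.3333
  mean(V) = (7 + 7 + 4 + 5 + 3 + 5) / 6 = 31/6 = 5.1667
  x̄ = (5.3333, 5.1667),  deviation x̄ - mu_0 = (5.3333, 5.1667) - (6, 6) = (-0.6667, -0.8333).

Step 2 — sample covariance matrix, S[i,j] = (1/(n-1)) · Σ_k (x_{k,i} - mean_i) · (x_{k,j} - mean_j), divisor n-1 = 5:
  S[U,U] = ((-3.3333)·(-3.3333) + (1.6667)·(1.6667) + (3.6667)·(3.6667) + (2.6667)·(2.6667) + (-0.3333)·(-0.3333) + (-4.3333)·(-4.3333)) / 5 = 53.3333/5 = 10.6667
  S[U,V] = ((-3.3333)·(1.8333) + (1.6667)·(1.8333) + (3.6667)·(-1.1667) + (2.6667)·(-0.1667) + (-0.3333)·(-2.1667) + (-4.3333)·(-0.1667)) / 5 = -6.3333/5 = -1.2667
  S[V,V] = ((1.8333)·(1.8333) + (1.8333)·(1.8333) + (-1.1667)·(-1.1667) + (-0.1667)·(-0.1667) + (-2.1667)·(-2.1667) + (-0.1667)·(-0.1667)) / 5 = 12.8333/5 = 2.5667
  S = [[10.6667, -1.2667],
 [-1.2667, 2.5667]].

Step 3 — invert S. det(S) = 10.6667·2.5667 - (-1.2667)² = 25.7733.
  S^{-1} = (1/det) · [[d, -b], [-b, a]] = [[0.0996, 0.0491],
 [0.0491, 0.4139]].

Step 4 — quadratic form (x̄ - mu_0)^T · S^{-1} · (x̄ - mu_0):
  S^{-1} · (x̄ - mu_0) = (-0.1073, -0.3777),
  (x̄ - mu_0)^T · [...] = (-0.6667)·(-0.1073) + (-0.8333)·(-0.3777) = 0.3863.

Step 5 — scale by n: T² = 6 · 0.3863 = 2.3176.

T² ≈ 2.3176


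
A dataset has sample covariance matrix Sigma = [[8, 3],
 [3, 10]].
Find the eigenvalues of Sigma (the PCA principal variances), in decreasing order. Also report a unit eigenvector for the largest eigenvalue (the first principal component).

Step 1 — characteristic polynomial of 2×2 Sigma:
  det(Sigma - λI) = λ² - trace · λ + det = 0.
  trace = 8 + 10 = 18, det = 8·10 - (3)² = 71.
Step 2 — discriminant:
  Δ = trace² - 4·det = 324 - 284 = 40.
Step 3 — eigenvalues:
  λ = (trace ± √Δ)/2 = (18 ± 6.3246)/2,
  λ_1 = 12.1623,  λ_2 = 5.8377.

Step 4 — unit eigenvector for λ_1: solve (Sigma - λ_1 I)v = 0. First row:
  (8 - 12.1623)·v_x + (3)·v_y = 0, i.e. (-4.1623)·v_x + (3)·v_y = 0,
  so v ∝ (b, λ_1 - a) = (3, 4.1623) = u.
  ||u|| = √((3)² + (4.1623)²) = √(26.3246) ≈ 5.1307,
  v_1 = u/||u|| ≈ (0.5847, 0.8112) (||v_1|| = 1).

λ_1 = 12.1623,  λ_2 = 5.8377;  v_1 ≈ (0.5847, 0.8112)


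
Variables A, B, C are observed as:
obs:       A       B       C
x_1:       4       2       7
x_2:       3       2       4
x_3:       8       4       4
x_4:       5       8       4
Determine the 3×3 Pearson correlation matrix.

Step 1 — column means:
  mean(A) = (4 + 3 + 8 + 5) / 4 = 20/4 = 5
  mean(B) = (2 + 2 + 4 + 8) / 4 = 16/4 = 4
  mean(C) = (7 + 4 + 4 + 4) / 4 = 19/4 = 4.75

Step 2 — sample variances and covariances s[i,j] = (1/(n-1)) · Σ_k (x_{k,i} - mean_i) · (x_{k,j} - mean_j), with n-1 = 3:
  s[A,A] = ((-1)·(-1) + (-2)·(-2) + (3)·(3) + (0)·(0)) / 3 = 14/3 = 4.6667
  s[A,B] = ((-1)·(-2) + (-2)·(-2) + (3)·(0) + (0)·(4)) / 3 = 6/3 = 2
  s[A,C] = ((-1)·(2.25) + (-2)·(-0.75) + (3)·(-0.75) + (0)·(-0.75)) / 3 = -3/3 = -1
  s[B,B] = ((-2)·(-2) + (-2)·(-2) + (0)·(0) + (4)·(4)) / 3 = 24/3 = 8
  s[B,C] = ((-2)·(2.25) + (-2)·(-0.75) + (0)·(-0.75) + (4)·(-0.75)) / 3 = -6/3 = -2
  s[C,C] = ((2.25)·(2.25) + (-0.75)·(-0.75) + (-0.75)·(-0.75) + (-0.75)·(-0.75)) / 3 = 6.75/3 = 2.25
  Sample standard deviations s_i = √(s[i,i]):
  s(A) = √(4.6667) = 2.1602
  s(B) = √(8) = 2.8284
  s(C) = √(2.25) = 1.5

Step 3 — r_{ij} = s_{ij} / (s_i · s_j):
  r[A,A] = 1 (diagonal).
  r[A,B] = 2 / (2.1602 · 2.8284) = 2 / 6.1101 = 0.3273
  r[A,C] = -1 / (2.1602 · 1.5) = -1 / 3.2404 = -0.3086
  r[B,B] = 1 (diagonal).
  r[B,C] = -2 / (2.8284 · 1.5) = -2 / 4.2426 = -0.4714
  r[C,C] = 1 (diagonal).

R is symmetric with unit diagonal. Assembling:

R = [[1, 0.3273, -0.3086],
 [0.3273, 1, -0.4714],
 [-0.3086, -0.4714, 1]]


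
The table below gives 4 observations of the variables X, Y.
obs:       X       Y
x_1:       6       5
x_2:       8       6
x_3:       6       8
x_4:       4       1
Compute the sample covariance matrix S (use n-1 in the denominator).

Step 1 — column means:
  mean(X) = (6 + 8 + 6 + 4) / 4 = 24/4 = 6
  mean(Y) = (5 + 6 + 8 + 1) / 4 = 20/4 = 5

Step 2 — sample covariance S[i,j] = (1/(n-1)) · Σ_k (x_{k,i} - mean_i) · (x_{k,j} - mean_j), with n-1 = 3.
  S[X,X] = ((0)·(0) + (2)·(2) + (0)·(0) + (-2)·(-2)) / 3 = 8/3 = 2.6667
  S[X,Y] = ((0)·(0) + (2)·(1) + (0)·(3) + (-2)·(-4)) / 3 = 10/3 = 3.3333
  S[Y,Y] = ((0)·(0) + (1)·(1) + (3)·(3) + (-4)·(-4)) / 3 = 26/3 = 8.6667

S is symmetric (S[j,i] = S[i,j]). Assembling:

S = [[2.6667, 3.3333],
 [3.3333, 8.6667]]


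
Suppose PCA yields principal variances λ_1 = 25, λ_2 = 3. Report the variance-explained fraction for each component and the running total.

Step 1 — total variance = trace(Sigma) = Σ λ_i = 25 + 3 = 28.

Step 2 — fraction explained by component i = λ_i / Σ λ:
  PC1: 25/28 = 0.8929
  PC2: 3/28 = 0.1071

Step 3 — cumulative fraction after k components = (λ_1 + ... + λ_k) / Σ λ:
  k = 1: 25/28 = 0.8929
  k = 2: (25 + 3)/28 = 28/28 = 1

Summary (fraction, with percent):

explained: PC1 0.8929 (89.29%), PC2 0.1071 (10.71%);  cumulative: 0.8929, 1


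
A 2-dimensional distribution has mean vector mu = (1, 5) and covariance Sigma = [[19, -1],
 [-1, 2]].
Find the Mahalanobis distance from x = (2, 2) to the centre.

Step 1 — centre the observation: (x - mu) = (1, -3).

Step 2 — invert Sigma. det(Sigma) = 19·2 - (-1)² = 37.
  Sigma^{-1} = (1/det) · [[d, -b], [-b, a]] = [[0.0541, 0.027],
 [0.027, 0.5135]].

Step 3 — form the quadratic (x - mu)^T · Sigma^{-1} · (x - mu):
  Sigma^{-1} · (x - mu) = (-0.027, -1.5135).
  (x - mu)^T · [Sigma^{-1} · (x - mu)] = (1)·(-0.027) + (-3)·(-1.5135) = 4.5135.

Step 4 — take square root: d = √(4.5135) ≈ 2.1245.

d(x, mu) = √(4.5135) ≈ 2.1245


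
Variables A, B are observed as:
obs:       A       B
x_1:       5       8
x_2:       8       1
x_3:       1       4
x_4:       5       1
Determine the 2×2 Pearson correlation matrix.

Step 1 — column means:
  mean(A) = (5 + 8 + 1 + 5) / 4 = 19/4 = 4.75
  mean(B) = (8 + 1 + 4 + 1) / 4 = 14/4 = 3.5

Step 2 — sample variances and covariances s[i,j] = (1/(n-1)) · Σ_k (x_{k,i} - mean_i) · (x_{k,j} - mean_j), with n-1 = 3:
  s[A,A] = ((0.25)·(0.25) + (3.25)·(3.25) + (-3.75)·(-3.75) + (0.25)·(0.25)) / 3 = 24.75/3 = 8.25
  s[A,B] = ((0.25)·(4.5) + (3.25)·(-2.5) + (-3.75)·(0.5) + (0.25)·(-2.5)) / 3 = -9.5/3 = -3.1667
  s[B,B] = ((4.5)·(4.5) + (-2.5)·(-2.5) + (0.5)·(0.5) + (-2.5)·(-2.5)) / 3 = 33/3 = 11
  Sample standard deviations s_i = √(s[i,i]):
  s(A) = √(8.25) = 2.8723
  s(B) = √(11) = 3.3166

Step 3 — r_{ij} = s_{ij} / (s_i · s_j):
  r[A,A] = 1 (diagonal).
  r[A,B] = -3.1667 / (2.8723 · 3.3166) = -3.1667 / 9.5263 = -0.3324
  r[B,B] = 1 (diagonal).

R is symmetric with unit diagonal. Assembling:

R = [[1, -0.3324],
 [-0.3324, 1]]


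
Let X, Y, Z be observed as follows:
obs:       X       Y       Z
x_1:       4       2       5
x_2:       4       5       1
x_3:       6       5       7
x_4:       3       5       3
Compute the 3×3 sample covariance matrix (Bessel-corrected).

Step 1 — column means:
  mean(X) = (4 + 4 + 6 + 3) / 4 = 17/4 = 4.25
  mean(Y) = (2 + 5 + 5 + 5) / 4 = 17/4 = 4.25
  mean(Z) = (5 + 1 + 7 + 3) / 4 = 16/4 = 4

Step 2 — sample covariance S[i,j] = (1/(n-1)) · Σ_k (x_{k,i} - mean_i) · (x_{k,j} - mean_j), with n-1 = 3.
  S[X,X] = ((-0.25)·(-0.25) + (-0.25)·(-0.25) + (1.75)·(1.75) + (-1.25)·(-1.25)) / 3 = 4.75/3 = 1.5833
  S[X,Y] = ((-0.25)·(-2.25) + (-0.25)·(0.75) + (1.75)·(0.75) + (-1.25)·(0.75)) / 3 = 0.75/3 = 0.25
  S[X,Z] = ((-0.25)·(1) + (-0.25)·(-3) + (1.75)·(3) + (-1.25)·(-1)) / 3 = 7/3 = 2.3333
  S[Y,Y] = ((-2.25)·(-2.25) + (0.75)·(0.75) + (0.75)·(0.75) + (0.75)·(0.75)) / 3 = 6.75/3 = 2.25
  S[Y,Z] = ((-2.25)·(1) + (0.75)·(-3) + (0.75)·(3) + (0.75)·(-1)) / 3 = -3/3 = -1
  S[Z,Z] = ((1)·(1) + (-3)·(-3) + (3)·(3) + (-1)·(-1)) / 3 = 20/3 = 6.6667

S is symmetric (S[j,i] = S[i,j]). Assembling:

S = [[1.5833, 0.25, 2.3333],
 [0.25, 2.25, -1],
 [2.3333, -1, 6.6667]]


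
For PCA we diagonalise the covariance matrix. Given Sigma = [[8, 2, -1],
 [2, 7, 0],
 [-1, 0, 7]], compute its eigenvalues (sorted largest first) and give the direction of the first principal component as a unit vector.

Step 1 — characteristic polynomial p(λ) = det(λI - Sigma) = λ³ - tr·λ² + c_1·λ - det, where tr = trace, c_1 = sum of the principal 2×2 minors, det = det(Sigma):
  tr = 8 + 7 + 7 = 22,
  c_1 = (8·7 - (2)²) + (8·7 - (-1)²) + (7·7 - (0)²) = 52 + 55 + 49 = 156,
  det = 8·(7·7 - (0)²) - (2)·((2)·7 - (0)·(-1)) + (-1)·((2)·(0) - 7·(-1)) = 8·(49) - (2)·(14) + (-1)·(7) = 357.
  So p(λ) = λ³ - 22λ² + 156λ - 357.
Step 2 — look for an integer root (rational root theorem: any rational root is an integer divisor of 357). Testing λ = 7:
  p(7) = 343 - 1078 + 1092 - 357 = 0  ✓
  Dividing out (λ - 7): p(λ) = (λ - 7)(λ² - 15λ + 51).
Step 3 — remaining eigenvalues from the quadratic λ² - 15λ + 51 = 0:
  Δ = 15² - 4·51 = 225 - 204 = 21,  λ = (15 ± √21)/2 = (15 ± 4.5826)/2 ≈ 9.7913 or 5.2087.
  Sorted: λ_1 = 9.7913,  λ_2 = 7,  λ_3 = 5.2087  (check: sum = 22 = tr ✓).

Step 4 — unit eigenvector for λ_1 ≈ 9.7913: v spans the null space of (Sigma - λ_1 I), whose rows are
  r_1 = (-1.7913, 2, -1),  r_2 = (2, -2.7913, 0),  r_3 = (-1, 0, -2.7913).
  v is orthogonal to every row, so take v ∝ r_1 × r_2 = ((2)·(0) - (-1)·(-2.7913), (-1)·(2) - (-1.7913)·(0), (-1.7913)·(-2.7913) - (2)·(2)) ≈ (-2.7913, -2, 1).
  Rescale (multiply by -1 so the first nonzero entry is positive): u = (2.7913, 2, -1).
  ||u|| = √((2.7913)² + (2)² + (-1)²) = √(12.7913) ≈ 3.5765,  v_1 = u/||u|| ≈ (0.7805, 0.5592, -0.2796) (||v_1|| = 1).

λ_1 = 9.7913,  λ_2 = 7,  λ_3 = 5.2087;  v_1 ≈ (0.7805, 0.5592, -0.2796)


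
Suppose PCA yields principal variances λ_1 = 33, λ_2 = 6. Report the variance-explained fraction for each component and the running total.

Step 1 — total variance = trace(Sigma) = Σ λ_i = 33 + 6 = 39.

Step 2 — fraction explained by component i = λ_i / Σ λ:
  PC1: 33/39 = 0.8462
  PC2: 6/39 = 0.1538

Step 3 — cumulative fraction after k components = (λ_1 + ... + λ_k) / Σ λ:
  k = 1: 33/39 = 0.8462
  k = 2: (33 + 6)/39 = 39/39 = 1

Summary (fraction, with percent):

explained: PC1 0.8462 (84.62%), PC2 0.1538 (15.38%);  cumulative: 0.8462, 1


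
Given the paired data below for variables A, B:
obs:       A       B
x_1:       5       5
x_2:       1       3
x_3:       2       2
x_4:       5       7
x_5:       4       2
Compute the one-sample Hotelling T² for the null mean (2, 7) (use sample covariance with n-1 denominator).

Step 1 — sample mean vector:
  mean(A) = (5 + 1 + 2 + 5 + 4) / 5 = 17/5 = 3.4
  mean(B) = (5 + 3 + 2 + 7 + 2) / 5 = 19/5 = 3.8
  x̄ = (3.4, 3.8),  deviation x̄ - mu_0 = (3.4, 3.8) - (2, 7) = (1.4, -3.2).

Step 2 — sample covariance matrix, S[i,j] = (1/(n-1)) · Σ_k (x_{k,i} - mean_i) · (x_{k,j} - mean_j), divisor n-1 = 4:
  S[A,A] = ((1.6)·(1.6) + (-2.4)·(-2.4) + (-1.4)·(-1.4) + (1.6)·(1.6) + (0.6)·(0.6)) / 4 = 13.2/4 = 3.3
  S[A,B] = ((1.6)·(1.2) + (-2.4)·(-0.8) + (-1.4)·(-1.8) + (1.6)·(3.2) + (0.6)·(-1.8)) / 4 = 10.4/4 = 2.6
  S[B,B] = ((1.2)·(1.2) + (-0.8)·(-0.8) + (-1.8)·(-1.8) + (3.2)·(3.2) + (-1.8)·(-1.8)) / 4 = 18.8/4 = 4.7
  S = [[3.3, 2.6],
 [2.6, 4.7]].

Step 3 — invert S. det(S) = 3.3·4.7 - (2.6)² = 8.75.
  S^{-1} = (1/det) · [[d, -b], [-b, a]] = [[0.5371, -0.2971],
 [-0.2971, 0.3771]].

Step 4 — quadratic form (x̄ - mu_0)^T · S^{-1} · (x̄ - mu_0):
  S^{-1} · (x̄ - mu_0) = (1.7029, -1.6229),
  (x̄ - mu_0)^T · [...] = (1.4)·(1.7029) + (-3.2)·(-1.6229) = 7.5771.

Step 5 — scale by n: T² = 5 · 7.5771 = 37.8857.

T² ≈ 37.8857


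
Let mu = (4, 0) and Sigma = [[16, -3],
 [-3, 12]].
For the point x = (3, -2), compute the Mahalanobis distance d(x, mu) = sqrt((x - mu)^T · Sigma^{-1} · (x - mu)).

Step 1 — centre the observation: (x - mu) = (-1, -2).

Step 2 — invert Sigma. det(Sigma) = 16·12 - (-3)² = 183.
  Sigma^{-1} = (1/det) · [[d, -b], [-b, a]] = [[0.0656, 0.0164],
 [0.0164, 0.0874]].

Step 3 — form the quadratic (x - mu)^T · Sigma^{-1} · (x - mu):
  Sigma^{-1} · (x - mu) = (-0.0984, -0.1913).
  (x - mu)^T · [Sigma^{-1} · (x - mu)] = (-1)·(-0.0984) + (-2)·(-0.1913) = 0.4809.

Step 4 — take square root: d = √(0.4809) ≈ 0.6935.

d(x, mu) = √(0.4809) ≈ 0.6935


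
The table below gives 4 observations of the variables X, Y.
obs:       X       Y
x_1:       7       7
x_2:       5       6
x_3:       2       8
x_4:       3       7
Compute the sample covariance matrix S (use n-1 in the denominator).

Step 1 — column means:
  mean(X) = (7 + 5 + 2 + 3) / 4 = 17/4 = 4.25
  mean(Y) = (7 + 6 + 8 + 7) / 4 = 28/4 = 7

Step 2 — sample covariance S[i,j] = (1/(n-1)) · Σ_k (x_{k,i} - mean_i) · (x_{k,j} - mean_j), with n-1 = 3.
  S[X,X] = ((2.75)·(2.75) + (0.75)·(0.75) + (-2.25)·(-2.25) + (-1.25)·(-1.25)) / 3 = 14.75/3 = 4.9167
  S[X,Y] = ((2.75)·(0) + (0.75)·(-1) + (-2.25)·(1) + (-1.25)·(0)) / 3 = -3/3 = -1
  S[Y,Y] = ((0)·(0) + (-1)·(-1) + (1)·(1) + (0)·(0)) / 3 = 2/3 = 0.6667

S is symmetric (S[j,i] = S[i,j]). Assembling:

S = [[4.9167, -1],
 [-1, 0.6667]]


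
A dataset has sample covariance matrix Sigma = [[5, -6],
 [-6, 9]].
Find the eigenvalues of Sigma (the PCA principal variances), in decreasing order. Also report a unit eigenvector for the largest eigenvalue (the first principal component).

Step 1 — characteristic polynomial of 2×2 Sigma:
  det(Sigma - λI) = λ² - trace · λ + det = 0.
  trace = 5 + 9 = 14, det = 5·9 - (-6)² = 9.
Step 2 — discriminant:
  Δ = trace² - 4·det = 196 - 36 = 160.
Step 3 — eigenvalues:
  λ = (trace ± √Δ)/2 = (14 ± 12.6491)/2,
  λ_1 = 13.3246,  λ_2 = 0.6754.

Step 4 — unit eigenvector for λ_1: solve (Sigma - λ_1 I)v = 0. First row:
  (5 - 13.3246)·v_x + (-6)·v_y = 0, i.e. (-8.3246)·v_x + (-6)·v_y = 0,
  so v ∝ (b, λ_1 - a) = (-6, 8.3246); multiply by -1 so the first entry is positive: u = (6, -8.3246).
  ||u|| = √((6)² + (-8.3246)²) = √(105.2982) ≈ 10.2615,
  v_1 = u/||u|| ≈ (0.5847, -0.8112) (||v_1|| = 1).

λ_1 = 13.3246,  λ_2 = 0.6754;  v_1 ≈ (0.5847, -0.8112)


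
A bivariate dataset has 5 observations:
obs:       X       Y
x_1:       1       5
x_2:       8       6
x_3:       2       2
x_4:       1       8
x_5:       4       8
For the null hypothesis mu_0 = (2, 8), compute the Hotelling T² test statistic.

Step 1 — sample mean vector:
  mean(X) = (1 + 8 + 2 + 1 + 4) / 5 = 16/5 = 3.2
  mean(Y) = (5 + 6 + 2 + 8 + 8) / 5 = 29/5 = 5.8
  x̄ = (3.2, 5.8),  deviation x̄ - mu_0 = (3.2, 5.8) - (2, 8) = (1.2, -2.2).

Step 2 — sample covariance matrix, S[i,j] = (1/(n-1)) · Σ_k (x_{k,i} - mean_i) · (x_{k,j} - mean_j), divisor n-1 = 4:
  S[X,X] = ((-2.2)·(-2.2) + (4.8)·(4.8) + (-1.2)·(-1.2) + (-2.2)·(-2.2) + (0.8)·(0.8)) / 4 = 34.8/4 = 8.7
  S[X,Y] = ((-2.2)·(-0.8) + (4.8)·(0.2) + (-1.2)·(-3.8) + (-2.2)·(2.2) + (0.8)·(2.2)) / 4 = 4.2/4 = 1.05
  S[Y,Y] = ((-0.8)·(-0.8) + (0.2)·(0.2) + (-3.8)·(-3.8) + (2.2)·(2.2) + (2.2)·(2.2)) / 4 = 24.8/4 = 6.2
  S = [[8.7, 1.05],
 [1.05, 6.2]].

Step 3 — invert S. det(S) = 8.7·6.2 - (1.05)² = 52.8375.
  S^{-1} = (1/det) · [[d, -b], [-b, a]] = [[0.1173, -0.0199],
 [-0.0199, 0.1647]].

Step 4 — quadratic form (x̄ - mu_0)^T · S^{-1} · (x̄ - mu_0):
  S^{-1} · (x̄ - mu_0) = (0.1845, -0.3861),
  (x̄ - mu_0)^T · [...] = (1.2)·(0.1845) + (-2.2)·(-0.3861) = 1.0708.

Step 5 — scale by n: T² = 5 · 1.0708 = 5.3542.

T² ≈ 5.3542


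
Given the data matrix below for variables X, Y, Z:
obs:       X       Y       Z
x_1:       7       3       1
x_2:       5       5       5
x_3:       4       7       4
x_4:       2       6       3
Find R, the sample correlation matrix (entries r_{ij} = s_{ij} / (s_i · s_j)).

Step 1 — column means:
  mean(X) = (7 + 5 + 4 + 2) / 4 = 18/4 = 4.5
  mean(Y) = (3 + 5 + 7 + 6) / 4 = 21/4 = 5.25
  mean(Z) = (1 + 5 + 4 + 3) / 4 = 13/4 = 3.25

Step 2 — sample variances and covariances s[i,j] = (1/(n-1)) · Σ_k (x_{k,i} - mean_i) · (x_{k,j} - mean_j), with n-1 = 3:
  s[X,X] = ((2.5)·(2.5) + (0.5)·(0.5) + (-0.5)·(-0.5) + (-2.5)·(-2.5)) / 3 = 13/3 = 4.3333
  s[X,Y] = ((2.5)·(-2.25) + (0.5)·(-0.25) + (-0.5)·(1.75) + (-2.5)·(0.75)) / 3 = -8.5/3 = -2.8333
  s[X,Z] = ((2.5)·(-2.25) + (0.5)·(1.75) + (-0.5)·(0.75) + (-2.5)·(-0.25)) / 3 = -4.5/3 = -1.5
  s[Y,Y] = ((-2.25)·(-2.25) + (-0.25)·(-0.25) + (1.75)·(1.75) + (0.75)·(0.75)) / 3 = 8.75/3 = 2.9167
  s[Y,Z] = ((-2.25)·(-2.25) + (-0.25)·(1.75) + (1.75)·(0.75) + (0.75)·(-0.25)) / 3 = 5.75/3 = 1.9167
  s[Z,Z] = ((-2.25)·(-2.25) + (1.75)·(1.75) + (0.75)·(0.75) + (-0.25)·(-0.25)) / 3 = 8.75/3 = 2.9167
  Sample standard deviations s_i = √(s[i,i]):
  s(X) = √(4.3333) = 2.0817
  s(Y) = √(2.9167) = 1.7078
  s(Z) = √(2.9167) = 1.7078

Step 3 — r_{ij} = s_{ij} / (s_i · s_j):
  r[X,X] = 1 (diagonal).
  r[X,Y] = -2.8333 / (2.0817 · 1.7078) = -2.8333 / 3.5551 = -0.797
  r[X,Z] = -1.5 / (2.0817 · 1.7078) = -1.5 / 3.5551 = -0.4219
  r[Y,Y] = 1 (diagonal).
  r[Y,Z] = 1.9167 / (1.7078 · 1.7078) = 1.9167 / 2.9167 = 0.6571
  r[Z,Z] = 1 (diagonal).

R is symmetric with unit diagonal. Assembling:

R = [[1, -0.797, -0.4219],
 [-0.797, 1, 0.6571],
 [-0.4219, 0.6571, 1]]


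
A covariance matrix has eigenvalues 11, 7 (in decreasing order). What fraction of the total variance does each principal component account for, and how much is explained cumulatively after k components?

Step 1 — total variance = trace(Sigma) = Σ λ_i = 11 + 7 = 18.

Step 2 — fraction explained by component i = λ_i / Σ λ:
  PC1: 11/18 = 0.6111
  PC2: 7/18 = 0.3889

Step 3 — cumulative fraction after k components = (λ_1 + ... + λ_k) / Σ λ:
  k = 1: 11/18 = 0.6111
  k = 2: (11 + 7)/18 = 18/18 = 1

Summary (fraction, with percent):

explained: PC1 0.6111 (61.11%), PC2 0.3889 (38.89%);  cumulative: 0.6111, 1


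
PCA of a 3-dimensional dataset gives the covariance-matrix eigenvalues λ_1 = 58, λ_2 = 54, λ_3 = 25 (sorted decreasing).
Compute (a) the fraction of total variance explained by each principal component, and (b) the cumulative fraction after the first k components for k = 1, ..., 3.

Step 1 — total variance = trace(Sigma) = Σ λ_i = 58 + 54 + 25 = 137.

Step 2 — fraction explained by component i = λ_i / Σ λ:
  PC1: 58/137 = 0.4234
  PC2: 54/137 = 0.3942
  PC3: 25/137 = 0.1825

Step 3 — cumulative fraction after k components = (λ_1 + ... + λ_k) / Σ λ:
  k = 1: 58/137 = 0.4234
  k = 2: (58 + 54)/137 = 112/137 = 0.8175
  k = 3: (58 + 54 + 25)/137 = 137/137 = 1

Summary (fraction, with percent):

explained: PC1 0.4234 (42.34%), PC2 0.3942 (39.42%), PC3 0.1825 (18.25%);  cumulative: 0.4234, 0.8175, 1


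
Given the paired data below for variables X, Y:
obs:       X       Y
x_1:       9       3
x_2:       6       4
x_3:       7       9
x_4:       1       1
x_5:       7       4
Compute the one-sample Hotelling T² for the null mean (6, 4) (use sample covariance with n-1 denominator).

Step 1 — sample mean vector:
  mean(X) = (9 + 6 + 7 + 1 + 7) / 5 = 30/5 = 6
  mean(Y) = (3 + 4 + 9 + 1 + 4) / 5 = 21/5 = 4.2
  x̄ = (6, 4.2),  deviation x̄ - mu_0 = (6, 4.2) - (6, 4) = (0, 0.2).

Step 2 — sample covariance matrix, S[i,j] = (1/(n-1)) · Σ_k (x_{k,i} - mean_i) · (x_{k,j} - mean_j), divisor n-1 = 4:
  S[X,X] = ((3)·(3) + (0)·(0) + (1)·(1) + (-5)·(-5) + (1)·(1)) / 4 = 36/4 = 9
  S[X,Y] = ((3)·(-1.2) + (0)·(-0.2) + (1)·(4.8) + (-5)·(-3.2) + (1)·(-0.2)) / 4 = 17/4 = 4.25
  S[Y,Y] = ((-1.2)·(-1.2) + (-0.2)·(-0.2) + (4.8)·(4.8) + (-3.2)·(-3.2) + (-0.2)·(-0.2)) / 4 = 34.8/4 = 8.7
  S = [[9, 4.25],
 [4.25, 8.7]].

Step 3 — invert S. det(S) = 9·8.7 - (4.25)² = 60.2375.
  S^{-1} = (1/det) · [[d, -b], [-b, a]] = [[0.1444, -0.0706],
 [-0.0706, 0.1494]].

Step 4 — quadratic form (x̄ - mu_0)^T · S^{-1} · (x̄ - mu_0):
  S^{-1} · (x̄ - mu_0) = (-0.0141, 0.0299),
  (x̄ - mu_0)^T · [...] = (0)·(-0.0141) + (0.2)·(0.0299) = 0.006.

Step 5 — scale by n: T² = 5 · 0.006 = 0.0299.

T² ≈ 0.0299
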